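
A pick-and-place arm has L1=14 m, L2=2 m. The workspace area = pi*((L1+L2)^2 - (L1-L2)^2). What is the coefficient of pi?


Given: L1 = 14, L2 = 2
(L1+L2)^2 = (16)^2 = 256
(L1-L2)^2 = (12)^2 = 144
Difference = 256 - 144 = 112
This equals 4*L1*L2 = 4*14*2 = 112
Workspace area = 112*pi

112


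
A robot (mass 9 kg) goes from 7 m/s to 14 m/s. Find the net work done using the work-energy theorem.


Given: m = 9 kg, v0 = 7 m/s, v = 14 m/s
Using W = (1/2)*m*(v^2 - v0^2)
v^2 = 14^2 = 196
v0^2 = 7^2 = 49
v^2 - v0^2 = 196 - 49 = 147
W = (1/2)*9*147 = 1323/2 J

1323/2 J


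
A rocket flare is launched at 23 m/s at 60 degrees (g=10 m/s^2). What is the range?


Given: v0 = 23 m/s, theta = 60 deg, g = 10 m/s^2
sin(2*60) = sin(120) = sqrt(3)/2
Using R = v0^2 * sin(2*theta) / g
R = 23^2 * (sqrt(3)/2) / 10
R = 529 * sqrt(3) / 20
R = 529/20*sqrt(3) m

529/20*sqrt(3) m


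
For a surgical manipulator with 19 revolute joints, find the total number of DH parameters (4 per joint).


Given: 19 joints, 4 DH parameters per joint (d, theta, a, alpha)
Total DH parameters = number_of_joints * 4
Total = 19 * 4
Total = 76

76


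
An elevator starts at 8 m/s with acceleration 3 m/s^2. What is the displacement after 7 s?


Given: v0 = 8 m/s, a = 3 m/s^2, t = 7 s
Using s = v0*t + (1/2)*a*t^2
s = 8*7 + (1/2)*3*7^2
s = 56 + (1/2)*147
s = 56 + 147/2
s = 259/2

259/2 m


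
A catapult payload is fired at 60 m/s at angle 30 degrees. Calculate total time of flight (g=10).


Given: v0 = 60 m/s, theta = 30 deg, g = 10 m/s^2
sin(30) = 1/2
Using T = 2*v0*sin(theta) / g
T = 2*60*1/2 / 10
T = 60 / 10
T = 6 s

6 s


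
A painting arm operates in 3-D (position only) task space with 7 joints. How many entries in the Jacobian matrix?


Given: task space dimension = 3, joints = 7
Jacobian is a 3 x 7 matrix
Total entries = rows * columns
Total = 3 * 7
Total = 21

21


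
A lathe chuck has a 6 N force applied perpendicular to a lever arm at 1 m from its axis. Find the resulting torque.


Given: F = 6 N, r = 1 m, angle = 90 deg (perpendicular)
Using tau = F * r * sin(90)
sin(90) = 1
tau = 6 * 1 * 1
tau = 6 Nm

6 Nm


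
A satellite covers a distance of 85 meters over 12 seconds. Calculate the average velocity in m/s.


Given: distance d = 85 m, time t = 12 s
Using v = d / t
v = 85 / 12
v = 85/12 m/s

85/12 m/s


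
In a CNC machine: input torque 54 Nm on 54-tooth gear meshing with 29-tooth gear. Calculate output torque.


Given: N1 = 54, N2 = 29, T1 = 54 Nm
Using T2/T1 = N2/N1
T2 = T1 * N2 / N1
T2 = 54 * 29 / 54
T2 = 1566 / 54
T2 = 29 Nm

29 Nm


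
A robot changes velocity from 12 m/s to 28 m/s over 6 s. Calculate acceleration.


Given: initial velocity v0 = 12 m/s, final velocity v = 28 m/s, time t = 6 s
Using a = (v - v0) / t
a = (28 - 12) / 6
a = 16 / 6
a = 8/3 m/s^2

8/3 m/s^2


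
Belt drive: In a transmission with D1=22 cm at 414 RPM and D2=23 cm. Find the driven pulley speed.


Given: D1 = 22 cm, w1 = 414 RPM, D2 = 23 cm
Using D1*w1 = D2*w2
w2 = D1*w1 / D2
w2 = 22*414 / 23
w2 = 9108 / 23
w2 = 396 RPM

396 RPM


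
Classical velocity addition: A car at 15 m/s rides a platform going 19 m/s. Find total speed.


Given: object velocity = 15 m/s, platform velocity = 19 m/s (same direction)
Using classical velocity addition: v_total = v_object + v_platform
v_total = 15 + 19
v_total = 34 m/s

34 m/s


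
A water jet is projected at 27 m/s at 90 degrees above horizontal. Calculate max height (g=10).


Given: v0 = 27 m/s, theta = 90 deg, g = 10 m/s^2
sin^2(90) = 1
Using H = v0^2 * sin^2(theta) / (2*g)
H = 27^2 * 1 / (2*10)
H = 729 * 1 / 20
H = 729 / 20
H = 729/20 m

729/20 m


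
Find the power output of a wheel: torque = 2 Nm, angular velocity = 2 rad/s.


Given: tau = 2 Nm, omega = 2 rad/s
Using P = tau * omega
P = 2 * 2
P = 4 W

4 W


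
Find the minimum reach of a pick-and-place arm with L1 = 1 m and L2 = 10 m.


Given: L1 = 1 m, L2 = 10 m
For a 2-link planar arm, min reach = |L1 - L2| (second link folded back)
Min reach = |1 - 10|
Min reach = 9 m

9 m


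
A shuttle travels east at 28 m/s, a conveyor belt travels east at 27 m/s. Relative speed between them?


Given: v_A = 28 m/s east, v_B = 27 m/s east
Both move in the same direction; relative speed = |v_A - v_B|
|28 - 27| = |1|
= 1 m/s

1 m/s


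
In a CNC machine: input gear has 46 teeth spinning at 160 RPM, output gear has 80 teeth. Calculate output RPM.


Given: N1 = 46 teeth, w1 = 160 RPM, N2 = 80 teeth
Using N1*w1 = N2*w2
w2 = N1*w1 / N2
w2 = 46*160 / 80
w2 = 7360 / 80
w2 = 92 RPM

92 RPM


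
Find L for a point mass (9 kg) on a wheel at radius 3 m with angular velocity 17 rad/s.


Given: m = 9 kg, r = 3 m, omega = 17 rad/s
For a point mass: I = m*r^2
I = 9*3^2 = 9*9 = 81
L = I*omega = 81*17
L = 1377 kg*m^2/s

1377 kg*m^2/s


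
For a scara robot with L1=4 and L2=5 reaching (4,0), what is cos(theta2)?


Given: L1 = 4, L2 = 5, target (x, y) = (4, 0)
Using cos(theta2) = (x^2 + y^2 - L1^2 - L2^2) / (2*L1*L2)
x^2 + y^2 = 4^2 + 0 = 16
L1^2 + L2^2 = 16 + 25 = 41
Numerator = 16 - 41 = -25
Denominator = 2*4*5 = 40
cos(theta2) = -25/40 = -5/8

-5/8


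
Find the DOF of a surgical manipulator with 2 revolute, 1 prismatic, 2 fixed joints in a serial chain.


Given: serial robot with 2 revolute, 1 prismatic, 2 fixed joints
DOF contribution per joint type: revolute=1, prismatic=1, spherical=3, fixed=0
DOF = 2*1 + 1*1 + 2*0
DOF = 3

3


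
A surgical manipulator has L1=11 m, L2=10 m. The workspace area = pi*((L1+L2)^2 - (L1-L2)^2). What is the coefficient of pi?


Given: L1 = 11, L2 = 10
(L1+L2)^2 = (21)^2 = 441
(L1-L2)^2 = (1)^2 = 1
Difference = 441 - 1 = 440
This equals 4*L1*L2 = 4*11*10 = 440
Workspace area = 440*pi

440


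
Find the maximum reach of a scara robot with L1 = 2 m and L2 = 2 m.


Given: L1 = 2 m, L2 = 2 m
For a 2-link planar arm, max reach = L1 + L2 (fully extended)
Max reach = 2 + 2
Max reach = 4 m

4 m


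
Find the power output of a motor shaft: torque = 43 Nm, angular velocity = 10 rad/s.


Given: tau = 43 Nm, omega = 10 rad/s
Using P = tau * omega
P = 43 * 10
P = 430 W

430 W


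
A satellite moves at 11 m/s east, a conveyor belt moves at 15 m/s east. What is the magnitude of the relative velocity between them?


Given: v_A = 11 m/s east, v_B = 15 m/s east
Both move in the same direction; relative speed = |v_A - v_B|
|11 - 15| = |-4|
= 4 m/s

4 m/s


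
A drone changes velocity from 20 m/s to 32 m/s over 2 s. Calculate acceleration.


Given: initial velocity v0 = 20 m/s, final velocity v = 32 m/s, time t = 2 s
Using a = (v - v0) / t
a = (32 - 20) / 2
a = 12 / 2
a = 6 m/s^2

6 m/s^2


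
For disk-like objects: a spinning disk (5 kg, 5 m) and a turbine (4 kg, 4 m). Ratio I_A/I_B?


Given: M1=5 kg, R1=5 m, M2=4 kg, R2=4 m
For a disk: I = (1/2)*M*R^2, so I_A/I_B = (M1*R1^2)/(M2*R2^2)
M1*R1^2 = 5*25 = 125
M2*R2^2 = 4*16 = 64
I_A/I_B = 125/64 = 125/64

125/64


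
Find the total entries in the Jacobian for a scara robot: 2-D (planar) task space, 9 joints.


Given: task space dimension = 2, joints = 9
Jacobian is a 2 x 9 matrix
Total entries = rows * columns
Total = 2 * 9
Total = 18

18


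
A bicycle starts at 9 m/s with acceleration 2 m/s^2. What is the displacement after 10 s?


Given: v0 = 9 m/s, a = 2 m/s^2, t = 10 s
Using s = v0*t + (1/2)*a*t^2
s = 9*10 + (1/2)*2*10^2
s = 90 + (1/2)*200
s = 90 + 100
s = 190

190 m


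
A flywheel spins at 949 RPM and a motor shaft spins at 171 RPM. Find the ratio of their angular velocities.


Given: RPM_A = 949, RPM_B = 171
omega = 2*pi*RPM/60, so omega_A/omega_B = RPM_A / RPM_B
omega_A/omega_B = 949 / 171
omega_A/omega_B = 949/171

949/171


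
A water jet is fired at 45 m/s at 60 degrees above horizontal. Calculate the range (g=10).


Given: v0 = 45 m/s, theta = 60 deg, g = 10 m/s^2
sin(2*60) = sin(120) = sqrt(3)/2
Using R = v0^2 * sin(2*theta) / g
R = 45^2 * (sqrt(3)/2) / 10
R = 2025 * sqrt(3) / 20
R = 405/4*sqrt(3) m

405/4*sqrt(3) m


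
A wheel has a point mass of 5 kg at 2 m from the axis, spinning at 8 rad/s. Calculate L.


Given: m = 5 kg, r = 2 m, omega = 8 rad/s
For a point mass: I = m*r^2
I = 5*2^2 = 5*4 = 20
L = I*omega = 20*8
L = 160 kg*m^2/s

160 kg*m^2/s


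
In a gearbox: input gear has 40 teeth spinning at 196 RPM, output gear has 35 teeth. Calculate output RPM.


Given: N1 = 40 teeth, w1 = 196 RPM, N2 = 35 teeth
Using N1*w1 = N2*w2
w2 = N1*w1 / N2
w2 = 40*196 / 35
w2 = 7840 / 35
w2 = 224 RPM

224 RPM


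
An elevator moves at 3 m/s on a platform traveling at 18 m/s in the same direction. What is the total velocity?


Given: object velocity = 3 m/s, platform velocity = 18 m/s (same direction)
Using classical velocity addition: v_total = v_object + v_platform
v_total = 3 + 18
v_total = 21 m/s

21 m/s


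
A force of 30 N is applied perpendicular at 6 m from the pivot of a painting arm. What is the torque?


Given: F = 30 N, r = 6 m, angle = 90 deg (perpendicular)
Using tau = F * r * sin(90)
sin(90) = 1
tau = 30 * 6 * 1
tau = 180 Nm

180 Nm


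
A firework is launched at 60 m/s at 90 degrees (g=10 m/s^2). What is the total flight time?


Given: v0 = 60 m/s, theta = 90 deg, g = 10 m/s^2
sin(90) = 1
Using T = 2*v0*sin(theta) / g
T = 2*60*1 / 10
T = 120 / 10
T = 12 s

12 s


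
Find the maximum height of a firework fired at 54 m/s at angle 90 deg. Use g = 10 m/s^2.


Given: v0 = 54 m/s, theta = 90 deg, g = 10 m/s^2
sin^2(90) = 1
Using H = v0^2 * sin^2(theta) / (2*g)
H = 54^2 * 1 / (2*10)
H = 2916 * 1 / 20
H = 2916 / 20
H = 729/5 m

729/5 m


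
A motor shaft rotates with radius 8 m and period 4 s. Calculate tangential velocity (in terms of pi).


Given: radius r = 8 m, period T = 4 s
Using v = 2*pi*r / T
v = 2*pi*8 / 4
v = 16*pi / 4
v = 4*pi m/s

4*pi m/s


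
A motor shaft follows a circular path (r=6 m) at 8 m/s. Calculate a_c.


Given: v = 8 m/s, r = 6 m
Using a_c = v^2 / r
a_c = 8^2 / 6
a_c = 64 / 6
a_c = 32/3 m/s^2

32/3 m/s^2


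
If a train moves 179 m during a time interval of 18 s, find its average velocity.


Given: distance d = 179 m, time t = 18 s
Using v = d / t
v = 179 / 18
v = 179/18 m/s

179/18 m/s


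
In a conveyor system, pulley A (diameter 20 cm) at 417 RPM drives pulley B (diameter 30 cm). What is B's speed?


Given: D1 = 20 cm, w1 = 417 RPM, D2 = 30 cm
Using D1*w1 = D2*w2
w2 = D1*w1 / D2
w2 = 20*417 / 30
w2 = 8340 / 30
w2 = 278 RPM

278 RPM


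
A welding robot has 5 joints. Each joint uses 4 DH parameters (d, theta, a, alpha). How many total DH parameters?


Given: 5 joints, 4 DH parameters per joint (d, theta, a, alpha)
Total DH parameters = number_of_joints * 4
Total = 5 * 4
Total = 20

20


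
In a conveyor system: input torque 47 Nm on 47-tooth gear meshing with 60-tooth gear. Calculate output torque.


Given: N1 = 47, N2 = 60, T1 = 47 Nm
Using T2/T1 = N2/N1
T2 = T1 * N2 / N1
T2 = 47 * 60 / 47
T2 = 2820 / 47
T2 = 60 Nm

60 Nm


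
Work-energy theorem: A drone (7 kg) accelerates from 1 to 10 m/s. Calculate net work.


Given: m = 7 kg, v0 = 1 m/s, v = 10 m/s
Using W = (1/2)*m*(v^2 - v0^2)
v^2 = 10^2 = 100
v0^2 = 1^2 = 1
v^2 - v0^2 = 100 - 1 = 99
W = (1/2)*7*99 = 693/2 J

693/2 J


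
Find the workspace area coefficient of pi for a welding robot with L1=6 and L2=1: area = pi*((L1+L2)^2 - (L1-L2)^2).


Given: L1 = 6, L2 = 1
(L1+L2)^2 = (7)^2 = 49
(L1-L2)^2 = (5)^2 = 25
Difference = 49 - 25 = 24
This equals 4*L1*L2 = 4*6*1 = 24
Workspace area = 24*pi

24


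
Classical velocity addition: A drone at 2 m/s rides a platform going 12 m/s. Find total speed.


Given: object velocity = 2 m/s, platform velocity = 12 m/s (same direction)
Using classical velocity addition: v_total = v_object + v_platform
v_total = 2 + 12
v_total = 14 m/s

14 m/s


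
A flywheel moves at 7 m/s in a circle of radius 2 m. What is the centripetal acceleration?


Given: v = 7 m/s, r = 2 m
Using a_c = v^2 / r
a_c = 7^2 / 2
a_c = 49 / 2
a_c = 49/2 m/s^2

49/2 m/s^2


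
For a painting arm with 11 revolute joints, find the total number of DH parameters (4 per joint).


Given: 11 joints, 4 DH parameters per joint (d, theta, a, alpha)
Total DH parameters = number_of_joints * 4
Total = 11 * 4
Total = 44

44


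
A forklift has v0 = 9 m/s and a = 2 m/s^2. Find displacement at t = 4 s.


Given: v0 = 9 m/s, a = 2 m/s^2, t = 4 s
Using s = v0*t + (1/2)*a*t^2
s = 9*4 + (1/2)*2*4^2
s = 36 + (1/2)*32
s = 36 + 16
s = 52

52 m


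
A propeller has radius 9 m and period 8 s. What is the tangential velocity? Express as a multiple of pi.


Given: radius r = 9 m, period T = 8 s
Using v = 2*pi*r / T
v = 2*pi*9 / 8
v = 18*pi / 8
v = 9/4*pi m/s

9/4*pi m/s


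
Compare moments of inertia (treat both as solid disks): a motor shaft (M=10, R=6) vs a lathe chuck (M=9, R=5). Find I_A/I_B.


Given: M1=10 kg, R1=6 m, M2=9 kg, R2=5 m
For a disk: I = (1/2)*M*R^2, so I_A/I_B = (M1*R1^2)/(M2*R2^2)
M1*R1^2 = 10*36 = 360
M2*R2^2 = 9*25 = 225
I_A/I_B = 360/225 = 8/5

8/5


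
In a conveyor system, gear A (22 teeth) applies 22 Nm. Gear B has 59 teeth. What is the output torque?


Given: N1 = 22, N2 = 59, T1 = 22 Nm
Using T2/T1 = N2/N1
T2 = T1 * N2 / N1
T2 = 22 * 59 / 22
T2 = 1298 / 22
T2 = 59 Nm

59 Nm


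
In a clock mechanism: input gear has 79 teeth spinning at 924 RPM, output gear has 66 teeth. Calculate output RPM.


Given: N1 = 79 teeth, w1 = 924 RPM, N2 = 66 teeth
Using N1*w1 = N2*w2
w2 = N1*w1 / N2
w2 = 79*924 / 66
w2 = 72996 / 66
w2 = 1106 RPM

1106 RPM


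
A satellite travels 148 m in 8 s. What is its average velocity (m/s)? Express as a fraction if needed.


Given: distance d = 148 m, time t = 8 s
Using v = d / t
v = 148 / 8
v = 37/2 m/s

37/2 m/s


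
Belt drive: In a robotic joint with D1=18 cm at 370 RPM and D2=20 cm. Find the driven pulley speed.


Given: D1 = 18 cm, w1 = 370 RPM, D2 = 20 cm
Using D1*w1 = D2*w2
w2 = D1*w1 / D2
w2 = 18*370 / 20
w2 = 6660 / 20
w2 = 333 RPM

333 RPM


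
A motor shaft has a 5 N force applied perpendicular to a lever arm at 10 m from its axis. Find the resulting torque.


Given: F = 5 N, r = 10 m, angle = 90 deg (perpendicular)
Using tau = F * r * sin(90)
sin(90) = 1
tau = 5 * 10 * 1
tau = 50 Nm

50 Nm


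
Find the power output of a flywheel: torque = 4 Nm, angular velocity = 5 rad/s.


Given: tau = 4 Nm, omega = 5 rad/s
Using P = tau * omega
P = 4 * 5
P = 20 W

20 W


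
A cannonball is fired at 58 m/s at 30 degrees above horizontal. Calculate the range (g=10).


Given: v0 = 58 m/s, theta = 30 deg, g = 10 m/s^2
sin(2*30) = sin(60) = sqrt(3)/2
Using R = v0^2 * sin(2*theta) / g
R = 58^2 * (sqrt(3)/2) / 10
R = 3364 * sqrt(3) / 20
R = 841/5*sqrt(3) m

841/5*sqrt(3) m


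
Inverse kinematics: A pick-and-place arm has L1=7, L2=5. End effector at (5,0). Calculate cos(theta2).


Given: L1 = 7, L2 = 5, target (x, y) = (5, 0)
Using cos(theta2) = (x^2 + y^2 - L1^2 - L2^2) / (2*L1*L2)
x^2 + y^2 = 5^2 + 0 = 25
L1^2 + L2^2 = 49 + 25 = 74
Numerator = 25 - 74 = -49
Denominator = 2*7*5 = 70
cos(theta2) = -49/70 = -7/10

-7/10


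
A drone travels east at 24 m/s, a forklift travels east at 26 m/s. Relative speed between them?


Given: v_A = 24 m/s east, v_B = 26 m/s east
Both move in the same direction; relative speed = |v_A - v_B|
|24 - 26| = |-2|
= 2 m/s

2 m/s


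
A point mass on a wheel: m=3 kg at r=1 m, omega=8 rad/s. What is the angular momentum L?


Given: m = 3 kg, r = 1 m, omega = 8 rad/s
For a point mass: I = m*r^2
I = 3*1^2 = 3*1 = 3
L = I*omega = 3*8
L = 24 kg*m^2/s

24 kg*m^2/s


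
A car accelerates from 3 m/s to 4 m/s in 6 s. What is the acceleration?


Given: initial velocity v0 = 3 m/s, final velocity v = 4 m/s, time t = 6 s
Using a = (v - v0) / t
a = (4 - 3) / 6
a = 1 / 6
a = 1/6 m/s^2

1/6 m/s^2


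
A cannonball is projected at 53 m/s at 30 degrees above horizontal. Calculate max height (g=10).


Given: v0 = 53 m/s, theta = 30 deg, g = 10 m/s^2
sin^2(30) = 1/4
Using H = v0^2 * sin^2(theta) / (2*g)
H = 53^2 * 1/4 / (2*10)
H = 2809 * 1/4 / 20
H = 2809/4 / 20
H = 2809/80 m

2809/80 m


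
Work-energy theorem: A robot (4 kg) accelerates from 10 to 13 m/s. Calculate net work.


Given: m = 4 kg, v0 = 10 m/s, v = 13 m/s
Using W = (1/2)*m*(v^2 - v0^2)
v^2 = 13^2 = 169
v0^2 = 10^2 = 100
v^2 - v0^2 = 169 - 100 = 69
W = (1/2)*4*69 = 138 J

138 J


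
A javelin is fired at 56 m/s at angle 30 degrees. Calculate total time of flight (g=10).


Given: v0 = 56 m/s, theta = 30 deg, g = 10 m/s^2
sin(30) = 1/2
Using T = 2*v0*sin(theta) / g
T = 2*56*1/2 / 10
T = 56 / 10
T = 28/5 s

28/5 s


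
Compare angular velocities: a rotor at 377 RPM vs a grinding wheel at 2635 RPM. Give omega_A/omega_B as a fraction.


Given: RPM_A = 377, RPM_B = 2635
omega = 2*pi*RPM/60, so omega_A/omega_B = RPM_A / RPM_B
omega_A/omega_B = 377 / 2635
omega_A/omega_B = 377/2635

377/2635


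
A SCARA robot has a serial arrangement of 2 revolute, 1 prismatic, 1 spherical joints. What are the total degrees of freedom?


Given: serial robot with 2 revolute, 1 prismatic, 1 spherical joints
DOF contribution per joint type: revolute=1, prismatic=1, spherical=3, fixed=0
DOF = 2*1 + 1*1 + 1*3
DOF = 6

6


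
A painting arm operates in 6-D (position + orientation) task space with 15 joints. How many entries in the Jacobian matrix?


Given: task space dimension = 6, joints = 15
Jacobian is a 6 x 15 matrix
Total entries = rows * columns
Total = 6 * 15
Total = 90

90


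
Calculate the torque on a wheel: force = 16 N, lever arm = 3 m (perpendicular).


Given: F = 16 N, r = 3 m, angle = 90 deg (perpendicular)
Using tau = F * r * sin(90)
sin(90) = 1
tau = 16 * 3 * 1
tau = 48 Nm

48 Nm


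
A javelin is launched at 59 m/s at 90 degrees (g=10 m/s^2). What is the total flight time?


Given: v0 = 59 m/s, theta = 90 deg, g = 10 m/s^2
sin(90) = 1
Using T = 2*v0*sin(theta) / g
T = 2*59*1 / 10
T = 118 / 10
T = 59/5 s

59/5 s


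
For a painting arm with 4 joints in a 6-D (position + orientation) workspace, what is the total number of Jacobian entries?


Given: task space dimension = 6, joints = 4
Jacobian is a 6 x 4 matrix
Total entries = rows * columns
Total = 6 * 4
Total = 24

24


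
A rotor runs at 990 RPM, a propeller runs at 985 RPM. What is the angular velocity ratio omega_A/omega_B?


Given: RPM_A = 990, RPM_B = 985
omega = 2*pi*RPM/60, so omega_A/omega_B = RPM_A / RPM_B
omega_A/omega_B = 990 / 985
omega_A/omega_B = 198/197

198/197


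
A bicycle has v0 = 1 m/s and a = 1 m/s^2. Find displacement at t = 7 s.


Given: v0 = 1 m/s, a = 1 m/s^2, t = 7 s
Using s = v0*t + (1/2)*a*t^2
s = 1*7 + (1/2)*1*7^2
s = 7 + (1/2)*49
s = 7 + 49/2
s = 63/2

63/2 m


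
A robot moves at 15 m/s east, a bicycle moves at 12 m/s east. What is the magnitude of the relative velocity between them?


Given: v_A = 15 m/s east, v_B = 12 m/s east
Both move in the same direction; relative speed = |v_A - v_B|
|15 - 12| = |3|
= 3 m/s

3 m/s


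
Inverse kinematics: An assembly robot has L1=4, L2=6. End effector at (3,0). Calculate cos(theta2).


Given: L1 = 4, L2 = 6, target (x, y) = (3, 0)
Using cos(theta2) = (x^2 + y^2 - L1^2 - L2^2) / (2*L1*L2)
x^2 + y^2 = 3^2 + 0 = 9
L1^2 + L2^2 = 16 + 36 = 52
Numerator = 9 - 52 = -43
Denominator = 2*4*6 = 48
cos(theta2) = -43/48 = -43/48

-43/48


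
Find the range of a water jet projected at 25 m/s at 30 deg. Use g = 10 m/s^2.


Given: v0 = 25 m/s, theta = 30 deg, g = 10 m/s^2
sin(2*30) = sin(60) = sqrt(3)/2
Using R = v0^2 * sin(2*theta) / g
R = 25^2 * (sqrt(3)/2) / 10
R = 625 * sqrt(3) / 20
R = 125/4*sqrt(3) m

125/4*sqrt(3) m


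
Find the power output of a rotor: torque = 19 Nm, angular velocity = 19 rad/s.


Given: tau = 19 Nm, omega = 19 rad/s
Using P = tau * omega
P = 19 * 19
P = 361 W

361 W


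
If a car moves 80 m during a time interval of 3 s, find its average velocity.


Given: distance d = 80 m, time t = 3 s
Using v = d / t
v = 80 / 3
v = 80/3 m/s

80/3 m/s


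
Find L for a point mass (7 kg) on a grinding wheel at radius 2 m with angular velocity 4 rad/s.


Given: m = 7 kg, r = 2 m, omega = 4 rad/s
For a point mass: I = m*r^2
I = 7*2^2 = 7*4 = 28
L = I*omega = 28*4
L = 112 kg*m^2/s

112 kg*m^2/s


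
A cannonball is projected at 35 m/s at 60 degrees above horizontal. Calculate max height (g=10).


Given: v0 = 35 m/s, theta = 60 deg, g = 10 m/s^2
sin^2(60) = 3/4
Using H = v0^2 * sin^2(theta) / (2*g)
H = 35^2 * 3/4 / (2*10)
H = 1225 * 3/4 / 20
H = 3675/4 / 20
H = 735/16 m

735/16 m


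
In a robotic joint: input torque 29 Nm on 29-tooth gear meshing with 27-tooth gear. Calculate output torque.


Given: N1 = 29, N2 = 27, T1 = 29 Nm
Using T2/T1 = N2/N1
T2 = T1 * N2 / N1
T2 = 29 * 27 / 29
T2 = 783 / 29
T2 = 27 Nm

27 Nm


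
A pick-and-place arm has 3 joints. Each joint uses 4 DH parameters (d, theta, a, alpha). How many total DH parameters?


Given: 3 joints, 4 DH parameters per joint (d, theta, a, alpha)
Total DH parameters = number_of_joints * 4
Total = 3 * 4
Total = 12

12


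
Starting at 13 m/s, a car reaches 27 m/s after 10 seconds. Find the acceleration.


Given: initial velocity v0 = 13 m/s, final velocity v = 27 m/s, time t = 10 s
Using a = (v - v0) / t
a = (27 - 13) / 10
a = 14 / 10
a = 7/5 m/s^2

7/5 m/s^2


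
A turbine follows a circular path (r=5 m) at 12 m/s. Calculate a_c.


Given: v = 12 m/s, r = 5 m
Using a_c = v^2 / r
a_c = 12^2 / 5
a_c = 144 / 5
a_c = 144/5 m/s^2

144/5 m/s^2


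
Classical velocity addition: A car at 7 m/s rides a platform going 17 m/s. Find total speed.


Given: object velocity = 7 m/s, platform velocity = 17 m/s (same direction)
Using classical velocity addition: v_total = v_object + v_platform
v_total = 7 + 17
v_total = 24 m/s

24 m/s


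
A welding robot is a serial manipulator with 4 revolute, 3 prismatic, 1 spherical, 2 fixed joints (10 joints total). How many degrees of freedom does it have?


Given: serial robot with 4 revolute, 3 prismatic, 1 spherical, 2 fixed joints
DOF contribution per joint type: revolute=1, prismatic=1, spherical=3, fixed=0
DOF = 4*1 + 3*1 + 1*3 + 2*0
DOF = 10

10


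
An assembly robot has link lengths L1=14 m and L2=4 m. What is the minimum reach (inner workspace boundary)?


Given: L1 = 14 m, L2 = 4 m
For a 2-link planar arm, min reach = |L1 - L2| (second link folded back)
Min reach = |14 - 4|
Min reach = 10 m

10 m


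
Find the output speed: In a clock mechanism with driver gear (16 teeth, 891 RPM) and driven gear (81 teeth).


Given: N1 = 16 teeth, w1 = 891 RPM, N2 = 81 teeth
Using N1*w1 = N2*w2
w2 = N1*w1 / N2
w2 = 16*891 / 81
w2 = 14256 / 81
w2 = 176 RPM

176 RPM


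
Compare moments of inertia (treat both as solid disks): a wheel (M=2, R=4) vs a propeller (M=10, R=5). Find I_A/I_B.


Given: M1=2 kg, R1=4 m, M2=10 kg, R2=5 m
For a disk: I = (1/2)*M*R^2, so I_A/I_B = (M1*R1^2)/(M2*R2^2)
M1*R1^2 = 2*16 = 32
M2*R2^2 = 10*25 = 250
I_A/I_B = 32/250 = 16/125

16/125


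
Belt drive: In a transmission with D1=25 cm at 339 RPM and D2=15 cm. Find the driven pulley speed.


Given: D1 = 25 cm, w1 = 339 RPM, D2 = 15 cm
Using D1*w1 = D2*w2
w2 = D1*w1 / D2
w2 = 25*339 / 15
w2 = 8475 / 15
w2 = 565 RPM

565 RPM


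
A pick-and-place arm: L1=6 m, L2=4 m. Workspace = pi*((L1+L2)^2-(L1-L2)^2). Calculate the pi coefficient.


Given: L1 = 6, L2 = 4
(L1+L2)^2 = (10)^2 = 100
(L1-L2)^2 = (2)^2 = 4
Difference = 100 - 4 = 96
This equals 4*L1*L2 = 4*6*4 = 96
Workspace area = 96*pi

96


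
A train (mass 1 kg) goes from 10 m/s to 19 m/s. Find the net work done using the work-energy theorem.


Given: m = 1 kg, v0 = 10 m/s, v = 19 m/s
Using W = (1/2)*m*(v^2 - v0^2)
v^2 = 19^2 = 361
v0^2 = 10^2 = 100
v^2 - v0^2 = 361 - 100 = 261
W = (1/2)*1*261 = 261/2 J

261/2 J


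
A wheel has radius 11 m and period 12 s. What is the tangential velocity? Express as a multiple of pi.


Given: radius r = 11 m, period T = 12 s
Using v = 2*pi*r / T
v = 2*pi*11 / 12
v = 22*pi / 12
v = 11/6*pi m/s

11/6*pi m/s


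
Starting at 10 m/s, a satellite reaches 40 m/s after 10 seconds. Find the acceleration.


Given: initial velocity v0 = 10 m/s, final velocity v = 40 m/s, time t = 10 s
Using a = (v - v0) / t
a = (40 - 10) / 10
a = 30 / 10
a = 3 m/s^2

3 m/s^2


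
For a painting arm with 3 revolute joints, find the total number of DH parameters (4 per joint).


Given: 3 joints, 4 DH parameters per joint (d, theta, a, alpha)
Total DH parameters = number_of_joints * 4
Total = 3 * 4
Total = 12

12


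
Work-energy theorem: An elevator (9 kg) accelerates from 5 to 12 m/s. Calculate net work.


Given: m = 9 kg, v0 = 5 m/s, v = 12 m/s
Using W = (1/2)*m*(v^2 - v0^2)
v^2 = 12^2 = 144
v0^2 = 5^2 = 25
v^2 - v0^2 = 144 - 25 = 119
W = (1/2)*9*119 = 1071/2 J

1071/2 J


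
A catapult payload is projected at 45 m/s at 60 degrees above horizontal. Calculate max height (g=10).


Given: v0 = 45 m/s, theta = 60 deg, g = 10 m/s^2
sin^2(60) = 3/4
Using H = v0^2 * sin^2(theta) / (2*g)
H = 45^2 * 3/4 / (2*10)
H = 2025 * 3/4 / 20
H = 6075/4 / 20
H = 1215/16 m

1215/16 m


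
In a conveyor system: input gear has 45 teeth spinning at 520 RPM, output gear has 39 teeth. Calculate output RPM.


Given: N1 = 45 teeth, w1 = 520 RPM, N2 = 39 teeth
Using N1*w1 = N2*w2
w2 = N1*w1 / N2
w2 = 45*520 / 39
w2 = 23400 / 39
w2 = 600 RPM

600 RPM


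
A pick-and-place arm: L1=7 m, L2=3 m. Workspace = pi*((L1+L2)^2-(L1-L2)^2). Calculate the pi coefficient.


Given: L1 = 7, L2 = 3
(L1+L2)^2 = (10)^2 = 100
(L1-L2)^2 = (4)^2 = 16
Difference = 100 - 16 = 84
This equals 4*L1*L2 = 4*7*3 = 84
Workspace area = 84*pi

84


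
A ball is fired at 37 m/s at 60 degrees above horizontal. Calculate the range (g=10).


Given: v0 = 37 m/s, theta = 60 deg, g = 10 m/s^2
sin(2*60) = sin(120) = sqrt(3)/2
Using R = v0^2 * sin(2*theta) / g
R = 37^2 * (sqrt(3)/2) / 10
R = 1369 * sqrt(3) / 20
R = 1369/20*sqrt(3) m

1369/20*sqrt(3) m


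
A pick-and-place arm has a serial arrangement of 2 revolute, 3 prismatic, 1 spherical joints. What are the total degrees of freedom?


Given: serial robot with 2 revolute, 3 prismatic, 1 spherical joints
DOF contribution per joint type: revolute=1, prismatic=1, spherical=3, fixed=0
DOF = 2*1 + 3*1 + 1*3
DOF = 8

8


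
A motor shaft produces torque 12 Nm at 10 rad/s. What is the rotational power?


Given: tau = 12 Nm, omega = 10 rad/s
Using P = tau * omega
P = 12 * 10
P = 120 W

120 W


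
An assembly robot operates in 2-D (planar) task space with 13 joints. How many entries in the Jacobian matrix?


Given: task space dimension = 2, joints = 13
Jacobian is a 2 x 13 matrix
Total entries = rows * columns
Total = 2 * 13
Total = 26

26


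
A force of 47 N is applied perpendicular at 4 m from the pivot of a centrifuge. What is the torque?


Given: F = 47 N, r = 4 m, angle = 90 deg (perpendicular)
Using tau = F * r * sin(90)
sin(90) = 1
tau = 47 * 4 * 1
tau = 188 Nm

188 Nm


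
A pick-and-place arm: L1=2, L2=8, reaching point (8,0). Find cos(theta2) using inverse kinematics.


Given: L1 = 2, L2 = 8, target (x, y) = (8, 0)
Using cos(theta2) = (x^2 + y^2 - L1^2 - L2^2) / (2*L1*L2)
x^2 + y^2 = 8^2 + 0 = 64
L1^2 + L2^2 = 4 + 64 = 68
Numerator = 64 - 68 = -4
Denominator = 2*2*8 = 32
cos(theta2) = -4/32 = -1/8

-1/8


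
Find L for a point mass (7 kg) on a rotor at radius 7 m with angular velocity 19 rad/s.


Given: m = 7 kg, r = 7 m, omega = 19 rad/s
For a point mass: I = m*r^2
I = 7*7^2 = 7*49 = 343
L = I*omega = 343*19
L = 6517 kg*m^2/s

6517 kg*m^2/s


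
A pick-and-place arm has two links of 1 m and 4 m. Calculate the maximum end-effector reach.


Given: L1 = 1 m, L2 = 4 m
For a 2-link planar arm, max reach = L1 + L2 (fully extended)
Max reach = 1 + 4
Max reach = 5 m

5 m


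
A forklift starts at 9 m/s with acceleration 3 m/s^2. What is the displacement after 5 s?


Given: v0 = 9 m/s, a = 3 m/s^2, t = 5 s
Using s = v0*t + (1/2)*a*t^2
s = 9*5 + (1/2)*3*5^2
s = 45 + (1/2)*75
s = 45 + 75/2
s = 165/2

165/2 m


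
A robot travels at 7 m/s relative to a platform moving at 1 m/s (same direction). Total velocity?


Given: object velocity = 7 m/s, platform velocity = 1 m/s (same direction)
Using classical velocity addition: v_total = v_object + v_platform
v_total = 7 + 1
v_total = 8 m/s

8 m/s


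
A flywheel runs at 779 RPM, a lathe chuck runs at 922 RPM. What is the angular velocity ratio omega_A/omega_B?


Given: RPM_A = 779, RPM_B = 922
omega = 2*pi*RPM/60, so omega_A/omega_B = RPM_A / RPM_B
omega_A/omega_B = 779 / 922
omega_A/omega_B = 779/922

779/922


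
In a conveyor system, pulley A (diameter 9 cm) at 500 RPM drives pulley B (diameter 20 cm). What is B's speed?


Given: D1 = 9 cm, w1 = 500 RPM, D2 = 20 cm
Using D1*w1 = D2*w2
w2 = D1*w1 / D2
w2 = 9*500 / 20
w2 = 4500 / 20
w2 = 225 RPM

225 RPM


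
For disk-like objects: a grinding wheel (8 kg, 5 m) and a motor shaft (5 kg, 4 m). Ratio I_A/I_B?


Given: M1=8 kg, R1=5 m, M2=5 kg, R2=4 m
For a disk: I = (1/2)*M*R^2, so I_A/I_B = (M1*R1^2)/(M2*R2^2)
M1*R1^2 = 8*25 = 200
M2*R2^2 = 5*16 = 80
I_A/I_B = 200/80 = 5/2

5/2


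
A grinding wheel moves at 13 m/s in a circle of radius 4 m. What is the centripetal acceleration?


Given: v = 13 m/s, r = 4 m
Using a_c = v^2 / r
a_c = 13^2 / 4
a_c = 169 / 4
a_c = 169/4 m/s^2

169/4 m/s^2


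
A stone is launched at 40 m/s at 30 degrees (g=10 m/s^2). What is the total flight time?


Given: v0 = 40 m/s, theta = 30 deg, g = 10 m/s^2
sin(30) = 1/2
Using T = 2*v0*sin(theta) / g
T = 2*40*1/2 / 10
T = 40 / 10
T = 4 s

4 s


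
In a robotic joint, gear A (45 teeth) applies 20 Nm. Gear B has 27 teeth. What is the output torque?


Given: N1 = 45, N2 = 27, T1 = 20 Nm
Using T2/T1 = N2/N1
T2 = T1 * N2 / N1
T2 = 20 * 27 / 45
T2 = 540 / 45
T2 = 12 Nm

12 Nm


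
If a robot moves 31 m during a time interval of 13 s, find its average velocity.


Given: distance d = 31 m, time t = 13 s
Using v = d / t
v = 31 / 13
v = 31/13 m/s

31/13 m/s


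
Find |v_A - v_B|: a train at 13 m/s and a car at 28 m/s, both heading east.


Given: v_A = 13 m/s east, v_B = 28 m/s east
Both move in the same direction; relative speed = |v_A - v_B|
|13 - 28| = |-15|
= 15 m/s

15 m/s


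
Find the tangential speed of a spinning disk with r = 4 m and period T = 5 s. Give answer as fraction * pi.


Given: radius r = 4 m, period T = 5 s
Using v = 2*pi*r / T
v = 2*pi*4 / 5
v = 8*pi / 5
v = 8/5*pi m/s

8/5*pi m/s


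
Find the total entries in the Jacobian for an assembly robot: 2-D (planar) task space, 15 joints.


Given: task space dimension = 2, joints = 15
Jacobian is a 2 x 15 matrix
Total entries = rows * columns
Total = 2 * 15
Total = 30

30


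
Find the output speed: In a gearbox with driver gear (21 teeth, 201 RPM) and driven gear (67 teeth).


Given: N1 = 21 teeth, w1 = 201 RPM, N2 = 67 teeth
Using N1*w1 = N2*w2
w2 = N1*w1 / N2
w2 = 21*201 / 67
w2 = 4221 / 67
w2 = 63 RPM

63 RPM


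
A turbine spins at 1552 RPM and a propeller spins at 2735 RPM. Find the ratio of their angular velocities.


Given: RPM_A = 1552, RPM_B = 2735
omega = 2*pi*RPM/60, so omega_A/omega_B = RPM_A / RPM_B
omega_A/omega_B = 1552 / 2735
omega_A/omega_B = 1552/2735

1552/2735


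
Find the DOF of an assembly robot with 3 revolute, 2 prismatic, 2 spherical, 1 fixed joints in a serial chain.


Given: serial robot with 3 revolute, 2 prismatic, 2 spherical, 1 fixed joints
DOF contribution per joint type: revolute=1, prismatic=1, spherical=3, fixed=0
DOF = 3*1 + 2*1 + 2*3 + 1*0
DOF = 11

11


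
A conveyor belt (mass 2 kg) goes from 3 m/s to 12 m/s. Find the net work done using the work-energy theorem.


Given: m = 2 kg, v0 = 3 m/s, v = 12 m/s
Using W = (1/2)*m*(v^2 - v0^2)
v^2 = 12^2 = 144
v0^2 = 3^2 = 9
v^2 - v0^2 = 144 - 9 = 135
W = (1/2)*2*135 = 135 J

135 J


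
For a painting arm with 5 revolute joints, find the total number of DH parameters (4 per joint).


Given: 5 joints, 4 DH parameters per joint (d, theta, a, alpha)
Total DH parameters = number_of_joints * 4
Total = 5 * 4
Total = 20

20


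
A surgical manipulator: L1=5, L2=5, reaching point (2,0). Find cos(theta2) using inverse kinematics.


Given: L1 = 5, L2 = 5, target (x, y) = (2, 0)
Using cos(theta2) = (x^2 + y^2 - L1^2 - L2^2) / (2*L1*L2)
x^2 + y^2 = 2^2 + 0 = 4
L1^2 + L2^2 = 25 + 25 = 50
Numerator = 4 - 50 = -46
Denominator = 2*5*5 = 50
cos(theta2) = -46/50 = -23/25

-23/25


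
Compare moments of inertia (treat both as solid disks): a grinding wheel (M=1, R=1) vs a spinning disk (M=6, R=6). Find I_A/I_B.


Given: M1=1 kg, R1=1 m, M2=6 kg, R2=6 m
For a disk: I = (1/2)*M*R^2, so I_A/I_B = (M1*R1^2)/(M2*R2^2)
M1*R1^2 = 1*1 = 1
M2*R2^2 = 6*36 = 216
I_A/I_B = 1/216 = 1/216

1/216


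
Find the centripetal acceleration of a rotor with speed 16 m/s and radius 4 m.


Given: v = 16 m/s, r = 4 m
Using a_c = v^2 / r
a_c = 16^2 / 4
a_c = 256 / 4
a_c = 64 m/s^2

64 m/s^2


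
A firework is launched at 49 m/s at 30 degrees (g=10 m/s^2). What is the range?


Given: v0 = 49 m/s, theta = 30 deg, g = 10 m/s^2
sin(2*30) = sin(60) = sqrt(3)/2
Using R = v0^2 * sin(2*theta) / g
R = 49^2 * (sqrt(3)/2) / 10
R = 2401 * sqrt(3) / 20
R = 2401/20*sqrt(3) m

2401/20*sqrt(3) m


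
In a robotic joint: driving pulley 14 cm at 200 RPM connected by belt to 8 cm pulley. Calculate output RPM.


Given: D1 = 14 cm, w1 = 200 RPM, D2 = 8 cm
Using D1*w1 = D2*w2
w2 = D1*w1 / D2
w2 = 14*200 / 8
w2 = 2800 / 8
w2 = 350 RPM

350 RPM


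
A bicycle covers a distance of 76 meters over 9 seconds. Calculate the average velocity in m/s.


Given: distance d = 76 m, time t = 9 s
Using v = d / t
v = 76 / 9
v = 76/9 m/s

76/9 m/s


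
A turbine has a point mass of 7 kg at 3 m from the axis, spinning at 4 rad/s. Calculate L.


Given: m = 7 kg, r = 3 m, omega = 4 rad/s
For a point mass: I = m*r^2
I = 7*3^2 = 7*9 = 63
L = I*omega = 63*4
L = 252 kg*m^2/s

252 kg*m^2/s


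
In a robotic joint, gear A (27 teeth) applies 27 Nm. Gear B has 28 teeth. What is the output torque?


Given: N1 = 27, N2 = 28, T1 = 27 Nm
Using T2/T1 = N2/N1
T2 = T1 * N2 / N1
T2 = 27 * 28 / 27
T2 = 756 / 27
T2 = 28 Nm

28 Nm


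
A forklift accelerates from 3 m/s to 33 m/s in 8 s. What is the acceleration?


Given: initial velocity v0 = 3 m/s, final velocity v = 33 m/s, time t = 8 s
Using a = (v - v0) / t
a = (33 - 3) / 8
a = 30 / 8
a = 15/4 m/s^2

15/4 m/s^2


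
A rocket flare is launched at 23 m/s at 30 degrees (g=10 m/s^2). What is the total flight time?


Given: v0 = 23 m/s, theta = 30 deg, g = 10 m/s^2
sin(30) = 1/2
Using T = 2*v0*sin(theta) / g
T = 2*23*1/2 / 10
T = 23 / 10
T = 23/10 s

23/10 s


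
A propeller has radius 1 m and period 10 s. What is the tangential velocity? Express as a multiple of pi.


Given: radius r = 1 m, period T = 10 s
Using v = 2*pi*r / T
v = 2*pi*1 / 10
v = 2*pi / 10
v = 1/5*pi m/s

1/5*pi m/s


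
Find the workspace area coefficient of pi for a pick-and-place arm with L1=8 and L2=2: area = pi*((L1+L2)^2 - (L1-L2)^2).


Given: L1 = 8, L2 = 2
(L1+L2)^2 = (10)^2 = 100
(L1-L2)^2 = (6)^2 = 36
Difference = 100 - 36 = 64
This equals 4*L1*L2 = 4*8*2 = 64
Workspace area = 64*pi

64


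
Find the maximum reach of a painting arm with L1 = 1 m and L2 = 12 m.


Given: L1 = 1 m, L2 = 12 m
For a 2-link planar arm, max reach = L1 + L2 (fully extended)
Max reach = 1 + 12
Max reach = 13 m

13 m


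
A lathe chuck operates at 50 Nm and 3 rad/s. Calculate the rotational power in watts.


Given: tau = 50 Nm, omega = 3 rad/s
Using P = tau * omega
P = 50 * 3
P = 150 W

150 W


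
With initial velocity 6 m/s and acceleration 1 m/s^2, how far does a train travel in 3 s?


Given: v0 = 6 m/s, a = 1 m/s^2, t = 3 s
Using s = v0*t + (1/2)*a*t^2
s = 6*3 + (1/2)*1*3^2
s = 18 + (1/2)*9
s = 18 + 9/2
s = 45/2

45/2 m


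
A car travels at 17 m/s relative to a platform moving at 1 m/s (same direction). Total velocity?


Given: object velocity = 17 m/s, platform velocity = 1 m/s (same direction)
Using classical velocity addition: v_total = v_object + v_platform
v_total = 17 + 1
v_total = 18 m/s

18 m/s


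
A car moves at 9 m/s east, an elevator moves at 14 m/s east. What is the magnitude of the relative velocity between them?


Given: v_A = 9 m/s east, v_B = 14 m/s east
Both move in the same direction; relative speed = |v_A - v_B|
|9 - 14| = |-5|
= 5 m/s

5 m/s


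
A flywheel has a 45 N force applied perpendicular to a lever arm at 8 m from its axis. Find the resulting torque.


Given: F = 45 N, r = 8 m, angle = 90 deg (perpendicular)
Using tau = F * r * sin(90)
sin(90) = 1
tau = 45 * 8 * 1
tau = 360 Nm

360 Nm


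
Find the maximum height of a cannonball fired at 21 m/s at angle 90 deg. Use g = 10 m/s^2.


Given: v0 = 21 m/s, theta = 90 deg, g = 10 m/s^2
sin^2(90) = 1
Using H = v0^2 * sin^2(theta) / (2*g)
H = 21^2 * 1 / (2*10)
H = 441 * 1 / 20
H = 441 / 20
H = 441/20 m

441/20 m


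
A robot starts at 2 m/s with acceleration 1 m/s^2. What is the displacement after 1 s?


Given: v0 = 2 m/s, a = 1 m/s^2, t = 1 s
Using s = v0*t + (1/2)*a*t^2
s = 2*1 + (1/2)*1*1^2
s = 2 + (1/2)*1
s = 2 + 1/2
s = 5/2

5/2 m


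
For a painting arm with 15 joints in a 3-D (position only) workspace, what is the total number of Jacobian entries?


Given: task space dimension = 3, joints = 15
Jacobian is a 3 x 15 matrix
Total entries = rows * columns
Total = 3 * 15
Total = 45

45


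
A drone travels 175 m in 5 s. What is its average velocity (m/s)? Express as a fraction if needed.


Given: distance d = 175 m, time t = 5 s
Using v = d / t
v = 175 / 5
v = 35 m/s

35 m/s


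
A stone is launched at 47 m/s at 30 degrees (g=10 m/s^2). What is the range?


Given: v0 = 47 m/s, theta = 30 deg, g = 10 m/s^2
sin(2*30) = sin(60) = sqrt(3)/2
Using R = v0^2 * sin(2*theta) / g
R = 47^2 * (sqrt(3)/2) / 10
R = 2209 * sqrt(3) / 20
R = 2209/20*sqrt(3) m

2209/20*sqrt(3) m


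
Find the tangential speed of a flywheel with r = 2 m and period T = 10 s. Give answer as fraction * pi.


Given: radius r = 2 m, period T = 10 s
Using v = 2*pi*r / T
v = 2*pi*2 / 10
v = 4*pi / 10
v = 2/5*pi m/s

2/5*pi m/s


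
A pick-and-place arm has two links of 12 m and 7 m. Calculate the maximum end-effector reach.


Given: L1 = 12 m, L2 = 7 m
For a 2-link planar arm, max reach = L1 + L2 (fully extended)
Max reach = 12 + 7
Max reach = 19 m

19 m


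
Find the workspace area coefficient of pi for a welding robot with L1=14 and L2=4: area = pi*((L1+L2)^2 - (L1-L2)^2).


Given: L1 = 14, L2 = 4
(L1+L2)^2 = (18)^2 = 324
(L1-L2)^2 = (10)^2 = 100
Difference = 324 - 100 = 224
This equals 4*L1*L2 = 4*14*4 = 224
Workspace area = 224*pi

224


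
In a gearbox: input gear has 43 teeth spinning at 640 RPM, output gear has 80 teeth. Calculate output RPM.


Given: N1 = 43 teeth, w1 = 640 RPM, N2 = 80 teeth
Using N1*w1 = N2*w2
w2 = N1*w1 / N2
w2 = 43*640 / 80
w2 = 27520 / 80
w2 = 344 RPM

344 RPM


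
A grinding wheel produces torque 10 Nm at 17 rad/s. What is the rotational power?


Given: tau = 10 Nm, omega = 17 rad/s
Using P = tau * omega
P = 10 * 17
P = 170 W

170 W


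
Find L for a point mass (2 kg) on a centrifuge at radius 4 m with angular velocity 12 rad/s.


Given: m = 2 kg, r = 4 m, omega = 12 rad/s
For a point mass: I = m*r^2
I = 2*4^2 = 2*16 = 32
L = I*omega = 32*12
L = 384 kg*m^2/s

384 kg*m^2/s


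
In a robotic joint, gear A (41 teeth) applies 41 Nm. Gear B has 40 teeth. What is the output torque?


Given: N1 = 41, N2 = 40, T1 = 41 Nm
Using T2/T1 = N2/N1
T2 = T1 * N2 / N1
T2 = 41 * 40 / 41
T2 = 1640 / 41
T2 = 40 Nm

40 Nm


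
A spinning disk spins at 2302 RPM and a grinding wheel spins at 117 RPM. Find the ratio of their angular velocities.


Given: RPM_A = 2302, RPM_B = 117
omega = 2*pi*RPM/60, so omega_A/omega_B = RPM_A / RPM_B
omega_A/omega_B = 2302 / 117
omega_A/omega_B = 2302/117

2302/117
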